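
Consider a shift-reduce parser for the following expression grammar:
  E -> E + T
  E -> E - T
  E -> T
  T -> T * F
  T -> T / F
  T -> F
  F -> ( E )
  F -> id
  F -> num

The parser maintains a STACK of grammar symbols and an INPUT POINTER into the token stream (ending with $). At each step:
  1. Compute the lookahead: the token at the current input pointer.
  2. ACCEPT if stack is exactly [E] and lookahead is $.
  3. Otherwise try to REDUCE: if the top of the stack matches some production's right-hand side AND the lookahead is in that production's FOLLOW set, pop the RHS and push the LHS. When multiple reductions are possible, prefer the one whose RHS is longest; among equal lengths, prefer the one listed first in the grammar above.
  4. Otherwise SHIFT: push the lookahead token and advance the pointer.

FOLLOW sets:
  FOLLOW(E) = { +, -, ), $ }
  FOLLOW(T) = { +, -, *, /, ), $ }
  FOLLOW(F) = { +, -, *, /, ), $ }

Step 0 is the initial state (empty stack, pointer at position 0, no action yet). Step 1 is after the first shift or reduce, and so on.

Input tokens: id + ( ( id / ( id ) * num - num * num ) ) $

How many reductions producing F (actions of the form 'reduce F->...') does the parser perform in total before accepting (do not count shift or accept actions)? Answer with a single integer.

Answer: 9

Derivation:
Step 1: shift id. Stack=[id] ptr=1 lookahead=+ remaining=[+ ( ( id / ( id ) * num - num * num ) ) $]
Step 2: reduce F->id. Stack=[F] ptr=1 lookahead=+ remaining=[+ ( ( id / ( id ) * num - num * num ) ) $]
Step 3: reduce T->F. Stack=[T] ptr=1 lookahead=+ remaining=[+ ( ( id / ( id ) * num - num * num ) ) $]
Step 4: reduce E->T. Stack=[E] ptr=1 lookahead=+ remaining=[+ ( ( id / ( id ) * num - num * num ) ) $]
Step 5: shift +. Stack=[E +] ptr=2 lookahead=( remaining=[( ( id / ( id ) * num - num * num ) ) $]
Step 6: shift (. Stack=[E + (] ptr=3 lookahead=( remaining=[( id / ( id ) * num - num * num ) ) $]
Step 7: shift (. Stack=[E + ( (] ptr=4 lookahead=id remaining=[id / ( id ) * num - num * num ) ) $]
Step 8: shift id. Stack=[E + ( ( id] ptr=5 lookahead=/ remaining=[/ ( id ) * num - num * num ) ) $]
Step 9: reduce F->id. Stack=[E + ( ( F] ptr=5 lookahead=/ remaining=[/ ( id ) * num - num * num ) ) $]
Step 10: reduce T->F. Stack=[E + ( ( T] ptr=5 lookahead=/ remaining=[/ ( id ) * num - num * num ) ) $]
Step 11: shift /. Stack=[E + ( ( T /] ptr=6 lookahead=( remaining=[( id ) * num - num * num ) ) $]
Step 12: shift (. Stack=[E + ( ( T / (] ptr=7 lookahead=id remaining=[id ) * num - num * num ) ) $]
Step 13: shift id. Stack=[E + ( ( T / ( id] ptr=8 lookahead=) remaining=[) * num - num * num ) ) $]
Step 14: reduce F->id. Stack=[E + ( ( T / ( F] ptr=8 lookahead=) remaining=[) * num - num * num ) ) $]
Step 15: reduce T->F. Stack=[E + ( ( T / ( T] ptr=8 lookahead=) remaining=[) * num - num * num ) ) $]
Step 16: reduce E->T. Stack=[E + ( ( T / ( E] ptr=8 lookahead=) remaining=[) * num - num * num ) ) $]
Step 17: shift ). Stack=[E + ( ( T / ( E )] ptr=9 lookahead=* remaining=[* num - num * num ) ) $]
Step 18: reduce F->( E ). Stack=[E + ( ( T / F] ptr=9 lookahead=* remaining=[* num - num * num ) ) $]
Step 19: reduce T->T / F. Stack=[E + ( ( T] ptr=9 lookahead=* remaining=[* num - num * num ) ) $]
Step 20: shift *. Stack=[E + ( ( T *] ptr=10 lookahead=num remaining=[num - num * num ) ) $]
Step 21: shift num. Stack=[E + ( ( T * num] ptr=11 lookahead=- remaining=[- num * num ) ) $]
Step 22: reduce F->num. Stack=[E + ( ( T * F] ptr=11 lookahead=- remaining=[- num * num ) ) $]
Step 23: reduce T->T * F. Stack=[E + ( ( T] ptr=11 lookahead=- remaining=[- num * num ) ) $]
Step 24: reduce E->T. Stack=[E + ( ( E] ptr=11 lookahead=- remaining=[- num * num ) ) $]
Step 25: shift -. Stack=[E + ( ( E -] ptr=12 lookahead=num remaining=[num * num ) ) $]
Step 26: shift num. Stack=[E + ( ( E - num] ptr=13 lookahead=* remaining=[* num ) ) $]
Step 27: reduce F->num. Stack=[E + ( ( E - F] ptr=13 lookahead=* remaining=[* num ) ) $]
Step 28: reduce T->F. Stack=[E + ( ( E - T] ptr=13 lookahead=* remaining=[* num ) ) $]
Step 29: shift *. Stack=[E + ( ( E - T *] ptr=14 lookahead=num remaining=[num ) ) $]
Step 30: shift num. Stack=[E + ( ( E - T * num] ptr=15 lookahead=) remaining=[) ) $]
Step 31: reduce F->num. Stack=[E + ( ( E - T * F] ptr=15 lookahead=) remaining=[) ) $]
Step 32: reduce T->T * F. Stack=[E + ( ( E - T] ptr=15 lookahead=) remaining=[) ) $]
Step 33: reduce E->E - T. Stack=[E + ( ( E] ptr=15 lookahead=) remaining=[) ) $]
Step 34: shift ). Stack=[E + ( ( E )] ptr=16 lookahead=) remaining=[) $]
Step 35: reduce F->( E ). Stack=[E + ( F] ptr=16 lookahead=) remaining=[) $]
Step 36: reduce T->F. Stack=[E + ( T] ptr=16 lookahead=) remaining=[) $]
Step 37: reduce E->T. Stack=[E + ( E] ptr=16 lookahead=) remaining=[) $]
Step 38: shift ). Stack=[E + ( E )] ptr=17 lookahead=$ remaining=[$]
Step 39: reduce F->( E ). Stack=[E + F] ptr=17 lookahead=$ remaining=[$]
Step 40: reduce T->F. Stack=[E + T] ptr=17 lookahead=$ remaining=[$]
Step 41: reduce E->E + T. Stack=[E] ptr=17 lookahead=$ remaining=[$]
Step 42: accept. Stack=[E] ptr=17 lookahead=$ remaining=[$]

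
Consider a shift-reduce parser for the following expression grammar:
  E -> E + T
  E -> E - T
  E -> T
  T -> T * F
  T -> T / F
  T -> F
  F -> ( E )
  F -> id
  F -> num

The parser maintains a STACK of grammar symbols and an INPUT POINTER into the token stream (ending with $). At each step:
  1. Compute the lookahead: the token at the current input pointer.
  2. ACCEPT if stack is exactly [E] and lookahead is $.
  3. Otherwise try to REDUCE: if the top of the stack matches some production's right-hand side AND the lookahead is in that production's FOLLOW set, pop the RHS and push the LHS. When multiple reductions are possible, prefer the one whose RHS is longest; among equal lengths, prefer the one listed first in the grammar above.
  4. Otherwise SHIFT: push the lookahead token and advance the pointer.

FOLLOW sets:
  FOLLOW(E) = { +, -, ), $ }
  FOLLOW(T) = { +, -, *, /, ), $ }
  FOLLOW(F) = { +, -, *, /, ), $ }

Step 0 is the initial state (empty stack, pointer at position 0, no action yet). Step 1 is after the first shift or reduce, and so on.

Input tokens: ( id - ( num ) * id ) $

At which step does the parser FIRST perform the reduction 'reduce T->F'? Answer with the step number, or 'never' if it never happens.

Answer: 4

Derivation:
Step 1: shift (. Stack=[(] ptr=1 lookahead=id remaining=[id - ( num ) * id ) $]
Step 2: shift id. Stack=[( id] ptr=2 lookahead=- remaining=[- ( num ) * id ) $]
Step 3: reduce F->id. Stack=[( F] ptr=2 lookahead=- remaining=[- ( num ) * id ) $]
Step 4: reduce T->F. Stack=[( T] ptr=2 lookahead=- remaining=[- ( num ) * id ) $]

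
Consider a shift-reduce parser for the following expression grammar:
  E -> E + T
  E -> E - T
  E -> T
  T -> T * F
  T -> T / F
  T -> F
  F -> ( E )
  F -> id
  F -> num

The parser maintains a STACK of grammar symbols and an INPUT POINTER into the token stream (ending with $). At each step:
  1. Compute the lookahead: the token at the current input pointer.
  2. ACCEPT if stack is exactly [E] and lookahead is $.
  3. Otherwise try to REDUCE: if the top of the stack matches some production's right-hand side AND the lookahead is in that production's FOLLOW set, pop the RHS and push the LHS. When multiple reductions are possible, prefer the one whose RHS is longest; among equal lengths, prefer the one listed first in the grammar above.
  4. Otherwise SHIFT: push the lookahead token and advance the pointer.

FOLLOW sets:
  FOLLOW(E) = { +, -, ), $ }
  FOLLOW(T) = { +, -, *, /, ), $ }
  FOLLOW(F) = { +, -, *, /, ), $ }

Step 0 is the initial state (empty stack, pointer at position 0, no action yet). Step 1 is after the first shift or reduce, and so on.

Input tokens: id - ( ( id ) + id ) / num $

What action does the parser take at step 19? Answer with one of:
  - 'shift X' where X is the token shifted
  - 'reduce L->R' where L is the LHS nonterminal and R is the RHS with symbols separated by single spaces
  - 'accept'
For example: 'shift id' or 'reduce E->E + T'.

Step 1: shift id. Stack=[id] ptr=1 lookahead=- remaining=[- ( ( id ) + id ) / num $]
Step 2: reduce F->id. Stack=[F] ptr=1 lookahead=- remaining=[- ( ( id ) + id ) / num $]
Step 3: reduce T->F. Stack=[T] ptr=1 lookahead=- remaining=[- ( ( id ) + id ) / num $]
Step 4: reduce E->T. Stack=[E] ptr=1 lookahead=- remaining=[- ( ( id ) + id ) / num $]
Step 5: shift -. Stack=[E -] ptr=2 lookahead=( remaining=[( ( id ) + id ) / num $]
Step 6: shift (. Stack=[E - (] ptr=3 lookahead=( remaining=[( id ) + id ) / num $]
Step 7: shift (. Stack=[E - ( (] ptr=4 lookahead=id remaining=[id ) + id ) / num $]
Step 8: shift id. Stack=[E - ( ( id] ptr=5 lookahead=) remaining=[) + id ) / num $]
Step 9: reduce F->id. Stack=[E - ( ( F] ptr=5 lookahead=) remaining=[) + id ) / num $]
Step 10: reduce T->F. Stack=[E - ( ( T] ptr=5 lookahead=) remaining=[) + id ) / num $]
Step 11: reduce E->T. Stack=[E - ( ( E] ptr=5 lookahead=) remaining=[) + id ) / num $]
Step 12: shift ). Stack=[E - ( ( E )] ptr=6 lookahead=+ remaining=[+ id ) / num $]
Step 13: reduce F->( E ). Stack=[E - ( F] ptr=6 lookahead=+ remaining=[+ id ) / num $]
Step 14: reduce T->F. Stack=[E - ( T] ptr=6 lookahead=+ remaining=[+ id ) / num $]
Step 15: reduce E->T. Stack=[E - ( E] ptr=6 lookahead=+ remaining=[+ id ) / num $]
Step 16: shift +. Stack=[E - ( E +] ptr=7 lookahead=id remaining=[id ) / num $]
Step 17: shift id. Stack=[E - ( E + id] ptr=8 lookahead=) remaining=[) / num $]
Step 18: reduce F->id. Stack=[E - ( E + F] ptr=8 lookahead=) remaining=[) / num $]
Step 19: reduce T->F. Stack=[E - ( E + T] ptr=8 lookahead=) remaining=[) / num $]

Answer: reduce T->F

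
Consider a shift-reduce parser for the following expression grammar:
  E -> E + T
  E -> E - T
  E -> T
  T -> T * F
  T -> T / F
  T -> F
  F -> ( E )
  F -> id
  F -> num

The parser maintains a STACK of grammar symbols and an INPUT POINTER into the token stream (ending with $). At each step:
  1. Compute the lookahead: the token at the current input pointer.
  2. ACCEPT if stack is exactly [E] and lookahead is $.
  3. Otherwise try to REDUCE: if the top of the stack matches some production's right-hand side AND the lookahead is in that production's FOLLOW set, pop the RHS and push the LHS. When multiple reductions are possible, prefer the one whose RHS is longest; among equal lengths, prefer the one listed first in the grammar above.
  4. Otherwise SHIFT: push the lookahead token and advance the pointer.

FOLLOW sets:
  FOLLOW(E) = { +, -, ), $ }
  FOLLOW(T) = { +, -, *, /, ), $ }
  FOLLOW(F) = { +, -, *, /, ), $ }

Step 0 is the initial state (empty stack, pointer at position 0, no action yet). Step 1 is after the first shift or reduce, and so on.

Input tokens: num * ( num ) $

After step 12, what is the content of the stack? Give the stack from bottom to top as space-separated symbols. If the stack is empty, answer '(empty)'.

Answer: T

Derivation:
Step 1: shift num. Stack=[num] ptr=1 lookahead=* remaining=[* ( num ) $]
Step 2: reduce F->num. Stack=[F] ptr=1 lookahead=* remaining=[* ( num ) $]
Step 3: reduce T->F. Stack=[T] ptr=1 lookahead=* remaining=[* ( num ) $]
Step 4: shift *. Stack=[T *] ptr=2 lookahead=( remaining=[( num ) $]
Step 5: shift (. Stack=[T * (] ptr=3 lookahead=num remaining=[num ) $]
Step 6: shift num. Stack=[T * ( num] ptr=4 lookahead=) remaining=[) $]
Step 7: reduce F->num. Stack=[T * ( F] ptr=4 lookahead=) remaining=[) $]
Step 8: reduce T->F. Stack=[T * ( T] ptr=4 lookahead=) remaining=[) $]
Step 9: reduce E->T. Stack=[T * ( E] ptr=4 lookahead=) remaining=[) $]
Step 10: shift ). Stack=[T * ( E )] ptr=5 lookahead=$ remaining=[$]
Step 11: reduce F->( E ). Stack=[T * F] ptr=5 lookahead=$ remaining=[$]
Step 12: reduce T->T * F. Stack=[T] ptr=5 lookahead=$ remaining=[$]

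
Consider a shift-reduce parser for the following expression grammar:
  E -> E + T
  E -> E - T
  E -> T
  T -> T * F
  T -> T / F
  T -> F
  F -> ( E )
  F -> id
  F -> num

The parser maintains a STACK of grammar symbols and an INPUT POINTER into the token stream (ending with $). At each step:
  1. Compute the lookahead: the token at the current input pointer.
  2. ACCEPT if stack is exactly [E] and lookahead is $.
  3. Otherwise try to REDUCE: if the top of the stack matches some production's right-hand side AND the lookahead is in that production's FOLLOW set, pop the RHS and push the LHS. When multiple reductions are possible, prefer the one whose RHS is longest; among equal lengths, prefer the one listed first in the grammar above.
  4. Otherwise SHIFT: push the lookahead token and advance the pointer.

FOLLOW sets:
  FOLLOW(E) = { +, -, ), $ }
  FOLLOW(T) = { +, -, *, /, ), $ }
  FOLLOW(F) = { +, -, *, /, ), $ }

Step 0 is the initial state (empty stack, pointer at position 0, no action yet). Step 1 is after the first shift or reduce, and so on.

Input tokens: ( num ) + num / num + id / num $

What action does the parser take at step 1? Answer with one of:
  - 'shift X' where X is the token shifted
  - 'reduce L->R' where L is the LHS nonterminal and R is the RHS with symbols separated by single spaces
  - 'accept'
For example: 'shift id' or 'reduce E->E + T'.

Answer: shift (

Derivation:
Step 1: shift (. Stack=[(] ptr=1 lookahead=num remaining=[num ) + num / num + id / num $]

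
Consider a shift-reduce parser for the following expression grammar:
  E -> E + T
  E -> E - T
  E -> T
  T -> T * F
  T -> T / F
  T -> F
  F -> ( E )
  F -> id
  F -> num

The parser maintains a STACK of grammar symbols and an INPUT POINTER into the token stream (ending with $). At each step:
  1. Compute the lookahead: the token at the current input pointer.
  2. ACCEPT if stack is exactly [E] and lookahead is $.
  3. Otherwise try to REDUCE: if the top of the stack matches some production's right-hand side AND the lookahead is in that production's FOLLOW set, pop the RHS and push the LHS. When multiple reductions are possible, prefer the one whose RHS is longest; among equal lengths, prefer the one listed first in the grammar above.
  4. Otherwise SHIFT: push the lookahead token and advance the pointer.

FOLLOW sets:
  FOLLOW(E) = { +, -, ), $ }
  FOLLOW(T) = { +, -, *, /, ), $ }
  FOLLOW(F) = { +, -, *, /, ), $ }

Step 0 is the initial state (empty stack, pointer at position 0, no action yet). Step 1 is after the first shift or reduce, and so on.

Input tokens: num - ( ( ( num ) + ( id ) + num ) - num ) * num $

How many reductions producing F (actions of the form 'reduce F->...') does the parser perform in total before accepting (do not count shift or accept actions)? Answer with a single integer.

Step 1: shift num. Stack=[num] ptr=1 lookahead=- remaining=[- ( ( ( num ) + ( id ) + num ) - num ) * num $]
Step 2: reduce F->num. Stack=[F] ptr=1 lookahead=- remaining=[- ( ( ( num ) + ( id ) + num ) - num ) * num $]
Step 3: reduce T->F. Stack=[T] ptr=1 lookahead=- remaining=[- ( ( ( num ) + ( id ) + num ) - num ) * num $]
Step 4: reduce E->T. Stack=[E] ptr=1 lookahead=- remaining=[- ( ( ( num ) + ( id ) + num ) - num ) * num $]
Step 5: shift -. Stack=[E -] ptr=2 lookahead=( remaining=[( ( ( num ) + ( id ) + num ) - num ) * num $]
Step 6: shift (. Stack=[E - (] ptr=3 lookahead=( remaining=[( ( num ) + ( id ) + num ) - num ) * num $]
Step 7: shift (. Stack=[E - ( (] ptr=4 lookahead=( remaining=[( num ) + ( id ) + num ) - num ) * num $]
Step 8: shift (. Stack=[E - ( ( (] ptr=5 lookahead=num remaining=[num ) + ( id ) + num ) - num ) * num $]
Step 9: shift num. Stack=[E - ( ( ( num] ptr=6 lookahead=) remaining=[) + ( id ) + num ) - num ) * num $]
Step 10: reduce F->num. Stack=[E - ( ( ( F] ptr=6 lookahead=) remaining=[) + ( id ) + num ) - num ) * num $]
Step 11: reduce T->F. Stack=[E - ( ( ( T] ptr=6 lookahead=) remaining=[) + ( id ) + num ) - num ) * num $]
Step 12: reduce E->T. Stack=[E - ( ( ( E] ptr=6 lookahead=) remaining=[) + ( id ) + num ) - num ) * num $]
Step 13: shift ). Stack=[E - ( ( ( E )] ptr=7 lookahead=+ remaining=[+ ( id ) + num ) - num ) * num $]
Step 14: reduce F->( E ). Stack=[E - ( ( F] ptr=7 lookahead=+ remaining=[+ ( id ) + num ) - num ) * num $]
Step 15: reduce T->F. Stack=[E - ( ( T] ptr=7 lookahead=+ remaining=[+ ( id ) + num ) - num ) * num $]
Step 16: reduce E->T. Stack=[E - ( ( E] ptr=7 lookahead=+ remaining=[+ ( id ) + num ) - num ) * num $]
Step 17: shift +. Stack=[E - ( ( E +] ptr=8 lookahead=( remaining=[( id ) + num ) - num ) * num $]
Step 18: shift (. Stack=[E - ( ( E + (] ptr=9 lookahead=id remaining=[id ) + num ) - num ) * num $]
Step 19: shift id. Stack=[E - ( ( E + ( id] ptr=10 lookahead=) remaining=[) + num ) - num ) * num $]
Step 20: reduce F->id. Stack=[E - ( ( E + ( F] ptr=10 lookahead=) remaining=[) + num ) - num ) * num $]
Step 21: reduce T->F. Stack=[E - ( ( E + ( T] ptr=10 lookahead=) remaining=[) + num ) - num ) * num $]
Step 22: reduce E->T. Stack=[E - ( ( E + ( E] ptr=10 lookahead=) remaining=[) + num ) - num ) * num $]
Step 23: shift ). Stack=[E - ( ( E + ( E )] ptr=11 lookahead=+ remaining=[+ num ) - num ) * num $]
Step 24: reduce F->( E ). Stack=[E - ( ( E + F] ptr=11 lookahead=+ remaining=[+ num ) - num ) * num $]
Step 25: reduce T->F. Stack=[E - ( ( E + T] ptr=11 lookahead=+ remaining=[+ num ) - num ) * num $]
Step 26: reduce E->E + T. Stack=[E - ( ( E] ptr=11 lookahead=+ remaining=[+ num ) - num ) * num $]
Step 27: shift +. Stack=[E - ( ( E +] ptr=12 lookahead=num remaining=[num ) - num ) * num $]
Step 28: shift num. Stack=[E - ( ( E + num] ptr=13 lookahead=) remaining=[) - num ) * num $]
Step 29: reduce F->num. Stack=[E - ( ( E + F] ptr=13 lookahead=) remaining=[) - num ) * num $]
Step 30: reduce T->F. Stack=[E - ( ( E + T] ptr=13 lookahead=) remaining=[) - num ) * num $]
Step 31: reduce E->E + T. Stack=[E - ( ( E] ptr=13 lookahead=) remaining=[) - num ) * num $]
Step 32: shift ). Stack=[E - ( ( E )] ptr=14 lookahead=- remaining=[- num ) * num $]
Step 33: reduce F->( E ). Stack=[E - ( F] ptr=14 lookahead=- remaining=[- num ) * num $]
Step 34: reduce T->F. Stack=[E - ( T] ptr=14 lookahead=- remaining=[- num ) * num $]
Step 35: reduce E->T. Stack=[E - ( E] ptr=14 lookahead=- remaining=[- num ) * num $]
Step 36: shift -. Stack=[E - ( E -] ptr=15 lookahead=num remaining=[num ) * num $]
Step 37: shift num. Stack=[E - ( E - num] ptr=16 lookahead=) remaining=[) * num $]
Step 38: reduce F->num. Stack=[E - ( E - F] ptr=16 lookahead=) remaining=[) * num $]
Step 39: reduce T->F. Stack=[E - ( E - T] ptr=16 lookahead=) remaining=[) * num $]
Step 40: reduce E->E - T. Stack=[E - ( E] ptr=16 lookahead=) remaining=[) * num $]
Step 41: shift ). Stack=[E - ( E )] ptr=17 lookahead=* remaining=[* num $]
Step 42: reduce F->( E ). Stack=[E - F] ptr=17 lookahead=* remaining=[* num $]
Step 43: reduce T->F. Stack=[E - T] ptr=17 lookahead=* remaining=[* num $]
Step 44: shift *. Stack=[E - T *] ptr=18 lookahead=num remaining=[num $]
Step 45: shift num. Stack=[E - T * num] ptr=19 lookahead=$ remaining=[$]
Step 46: reduce F->num. Stack=[E - T * F] ptr=19 lookahead=$ remaining=[$]
Step 47: reduce T->T * F. Stack=[E - T] ptr=19 lookahead=$ remaining=[$]
Step 48: reduce E->E - T. Stack=[E] ptr=19 lookahead=$ remaining=[$]
Step 49: accept. Stack=[E] ptr=19 lookahead=$ remaining=[$]

Answer: 10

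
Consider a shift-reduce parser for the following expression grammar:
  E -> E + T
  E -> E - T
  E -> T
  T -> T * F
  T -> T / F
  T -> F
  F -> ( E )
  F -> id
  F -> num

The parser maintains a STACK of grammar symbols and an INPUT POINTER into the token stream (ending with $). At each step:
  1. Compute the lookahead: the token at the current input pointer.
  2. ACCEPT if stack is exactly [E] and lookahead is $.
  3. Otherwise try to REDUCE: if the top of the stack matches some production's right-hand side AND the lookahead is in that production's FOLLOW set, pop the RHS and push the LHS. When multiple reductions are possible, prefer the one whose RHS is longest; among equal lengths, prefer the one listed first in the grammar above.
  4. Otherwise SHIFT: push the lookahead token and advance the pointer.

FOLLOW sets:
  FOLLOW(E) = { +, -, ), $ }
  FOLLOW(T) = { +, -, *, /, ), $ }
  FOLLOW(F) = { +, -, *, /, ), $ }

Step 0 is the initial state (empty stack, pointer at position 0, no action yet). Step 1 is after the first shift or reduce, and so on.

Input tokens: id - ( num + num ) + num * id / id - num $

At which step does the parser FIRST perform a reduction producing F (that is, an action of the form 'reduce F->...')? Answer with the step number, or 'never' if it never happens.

Answer: 2

Derivation:
Step 1: shift id. Stack=[id] ptr=1 lookahead=- remaining=[- ( num + num ) + num * id / id - num $]
Step 2: reduce F->id. Stack=[F] ptr=1 lookahead=- remaining=[- ( num + num ) + num * id / id - num $]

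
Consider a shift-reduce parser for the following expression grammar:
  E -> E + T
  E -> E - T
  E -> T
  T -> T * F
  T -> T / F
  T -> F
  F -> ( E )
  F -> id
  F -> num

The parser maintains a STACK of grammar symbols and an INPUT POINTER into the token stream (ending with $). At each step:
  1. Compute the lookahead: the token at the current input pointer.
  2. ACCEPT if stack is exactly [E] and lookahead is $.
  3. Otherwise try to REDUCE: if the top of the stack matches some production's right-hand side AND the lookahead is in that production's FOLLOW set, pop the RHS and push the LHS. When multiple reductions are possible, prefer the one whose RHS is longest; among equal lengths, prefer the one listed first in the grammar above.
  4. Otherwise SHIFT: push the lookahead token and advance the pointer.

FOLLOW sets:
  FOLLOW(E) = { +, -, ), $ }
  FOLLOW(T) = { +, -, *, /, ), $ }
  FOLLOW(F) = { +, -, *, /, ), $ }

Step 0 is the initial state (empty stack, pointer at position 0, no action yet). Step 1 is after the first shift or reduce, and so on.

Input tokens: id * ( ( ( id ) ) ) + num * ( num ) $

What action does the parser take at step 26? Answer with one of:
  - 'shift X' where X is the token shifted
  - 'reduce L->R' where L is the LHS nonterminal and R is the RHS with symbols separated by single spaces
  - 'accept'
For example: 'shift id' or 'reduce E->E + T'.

Step 1: shift id. Stack=[id] ptr=1 lookahead=* remaining=[* ( ( ( id ) ) ) + num * ( num ) $]
Step 2: reduce F->id. Stack=[F] ptr=1 lookahead=* remaining=[* ( ( ( id ) ) ) + num * ( num ) $]
Step 3: reduce T->F. Stack=[T] ptr=1 lookahead=* remaining=[* ( ( ( id ) ) ) + num * ( num ) $]
Step 4: shift *. Stack=[T *] ptr=2 lookahead=( remaining=[( ( ( id ) ) ) + num * ( num ) $]
Step 5: shift (. Stack=[T * (] ptr=3 lookahead=( remaining=[( ( id ) ) ) + num * ( num ) $]
Step 6: shift (. Stack=[T * ( (] ptr=4 lookahead=( remaining=[( id ) ) ) + num * ( num ) $]
Step 7: shift (. Stack=[T * ( ( (] ptr=5 lookahead=id remaining=[id ) ) ) + num * ( num ) $]
Step 8: shift id. Stack=[T * ( ( ( id] ptr=6 lookahead=) remaining=[) ) ) + num * ( num ) $]
Step 9: reduce F->id. Stack=[T * ( ( ( F] ptr=6 lookahead=) remaining=[) ) ) + num * ( num ) $]
Step 10: reduce T->F. Stack=[T * ( ( ( T] ptr=6 lookahead=) remaining=[) ) ) + num * ( num ) $]
Step 11: reduce E->T. Stack=[T * ( ( ( E] ptr=6 lookahead=) remaining=[) ) ) + num * ( num ) $]
Step 12: shift ). Stack=[T * ( ( ( E )] ptr=7 lookahead=) remaining=[) ) + num * ( num ) $]
Step 13: reduce F->( E ). Stack=[T * ( ( F] ptr=7 lookahead=) remaining=[) ) + num * ( num ) $]
Step 14: reduce T->F. Stack=[T * ( ( T] ptr=7 lookahead=) remaining=[) ) + num * ( num ) $]
Step 15: reduce E->T. Stack=[T * ( ( E] ptr=7 lookahead=) remaining=[) ) + num * ( num ) $]
Step 16: shift ). Stack=[T * ( ( E )] ptr=8 lookahead=) remaining=[) + num * ( num ) $]
Step 17: reduce F->( E ). Stack=[T * ( F] ptr=8 lookahead=) remaining=[) + num * ( num ) $]
Step 18: reduce T->F. Stack=[T * ( T] ptr=8 lookahead=) remaining=[) + num * ( num ) $]
Step 19: reduce E->T. Stack=[T * ( E] ptr=8 lookahead=) remaining=[) + num * ( num ) $]
Step 20: shift ). Stack=[T * ( E )] ptr=9 lookahead=+ remaining=[+ num * ( num ) $]
Step 21: reduce F->( E ). Stack=[T * F] ptr=9 lookahead=+ remaining=[+ num * ( num ) $]
Step 22: reduce T->T * F. Stack=[T] ptr=9 lookahead=+ remaining=[+ num * ( num ) $]
Step 23: reduce E->T. Stack=[E] ptr=9 lookahead=+ remaining=[+ num * ( num ) $]
Step 24: shift +. Stack=[E +] ptr=10 lookahead=num remaining=[num * ( num ) $]
Step 25: shift num. Stack=[E + num] ptr=11 lookahead=* remaining=[* ( num ) $]
Step 26: reduce F->num. Stack=[E + F] ptr=11 lookahead=* remaining=[* ( num ) $]

Answer: reduce F->num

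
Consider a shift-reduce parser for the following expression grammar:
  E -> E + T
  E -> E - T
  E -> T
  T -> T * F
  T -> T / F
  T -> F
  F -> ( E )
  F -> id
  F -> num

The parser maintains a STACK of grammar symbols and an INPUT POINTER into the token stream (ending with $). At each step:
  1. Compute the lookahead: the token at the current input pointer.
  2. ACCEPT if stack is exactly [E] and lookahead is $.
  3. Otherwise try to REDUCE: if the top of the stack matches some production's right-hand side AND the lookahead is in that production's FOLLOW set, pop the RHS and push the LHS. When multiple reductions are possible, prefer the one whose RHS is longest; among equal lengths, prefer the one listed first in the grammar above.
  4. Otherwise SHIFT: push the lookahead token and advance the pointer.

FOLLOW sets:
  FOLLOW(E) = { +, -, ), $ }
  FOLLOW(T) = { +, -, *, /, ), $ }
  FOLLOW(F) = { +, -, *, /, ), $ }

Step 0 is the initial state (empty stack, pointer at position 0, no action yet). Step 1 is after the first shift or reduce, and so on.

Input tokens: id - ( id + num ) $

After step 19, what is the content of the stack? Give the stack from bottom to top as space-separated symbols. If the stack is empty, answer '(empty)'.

Answer: E

Derivation:
Step 1: shift id. Stack=[id] ptr=1 lookahead=- remaining=[- ( id + num ) $]
Step 2: reduce F->id. Stack=[F] ptr=1 lookahead=- remaining=[- ( id + num ) $]
Step 3: reduce T->F. Stack=[T] ptr=1 lookahead=- remaining=[- ( id + num ) $]
Step 4: reduce E->T. Stack=[E] ptr=1 lookahead=- remaining=[- ( id + num ) $]
Step 5: shift -. Stack=[E -] ptr=2 lookahead=( remaining=[( id + num ) $]
Step 6: shift (. Stack=[E - (] ptr=3 lookahead=id remaining=[id + num ) $]
Step 7: shift id. Stack=[E - ( id] ptr=4 lookahead=+ remaining=[+ num ) $]
Step 8: reduce F->id. Stack=[E - ( F] ptr=4 lookahead=+ remaining=[+ num ) $]
Step 9: reduce T->F. Stack=[E - ( T] ptr=4 lookahead=+ remaining=[+ num ) $]
Step 10: reduce E->T. Stack=[E - ( E] ptr=4 lookahead=+ remaining=[+ num ) $]
Step 11: shift +. Stack=[E - ( E +] ptr=5 lookahead=num remaining=[num ) $]
Step 12: shift num. Stack=[E - ( E + num] ptr=6 lookahead=) remaining=[) $]
Step 13: reduce F->num. Stack=[E - ( E + F] ptr=6 lookahead=) remaining=[) $]
Step 14: reduce T->F. Stack=[E - ( E + T] ptr=6 lookahead=) remaining=[) $]
Step 15: reduce E->E + T. Stack=[E - ( E] ptr=6 lookahead=) remaining=[) $]
Step 16: shift ). Stack=[E - ( E )] ptr=7 lookahead=$ remaining=[$]
Step 17: reduce F->( E ). Stack=[E - F] ptr=7 lookahead=$ remaining=[$]
Step 18: reduce T->F. Stack=[E - T] ptr=7 lookahead=$ remaining=[$]
Step 19: reduce E->E - T. Stack=[E] ptr=7 lookahead=$ remaining=[$]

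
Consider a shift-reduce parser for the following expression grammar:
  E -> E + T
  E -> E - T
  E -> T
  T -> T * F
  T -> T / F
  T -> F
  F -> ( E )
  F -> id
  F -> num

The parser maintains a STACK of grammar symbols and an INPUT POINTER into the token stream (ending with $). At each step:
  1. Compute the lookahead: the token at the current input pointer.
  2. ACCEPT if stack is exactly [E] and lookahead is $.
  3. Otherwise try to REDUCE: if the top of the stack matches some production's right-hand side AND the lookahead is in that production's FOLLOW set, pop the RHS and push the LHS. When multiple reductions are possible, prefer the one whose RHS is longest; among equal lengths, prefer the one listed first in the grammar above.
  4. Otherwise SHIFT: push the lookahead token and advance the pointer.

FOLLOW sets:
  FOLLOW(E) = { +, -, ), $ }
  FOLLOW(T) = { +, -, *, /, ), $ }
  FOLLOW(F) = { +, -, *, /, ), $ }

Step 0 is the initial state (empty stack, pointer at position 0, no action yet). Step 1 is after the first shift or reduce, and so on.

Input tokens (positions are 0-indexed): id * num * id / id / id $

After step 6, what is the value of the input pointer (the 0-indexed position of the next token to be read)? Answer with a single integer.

Answer: 3

Derivation:
Step 1: shift id. Stack=[id] ptr=1 lookahead=* remaining=[* num * id / id / id $]
Step 2: reduce F->id. Stack=[F] ptr=1 lookahead=* remaining=[* num * id / id / id $]
Step 3: reduce T->F. Stack=[T] ptr=1 lookahead=* remaining=[* num * id / id / id $]
Step 4: shift *. Stack=[T *] ptr=2 lookahead=num remaining=[num * id / id / id $]
Step 5: shift num. Stack=[T * num] ptr=3 lookahead=* remaining=[* id / id / id $]
Step 6: reduce F->num. Stack=[T * F] ptr=3 lookahead=* remaining=[* id / id / id $]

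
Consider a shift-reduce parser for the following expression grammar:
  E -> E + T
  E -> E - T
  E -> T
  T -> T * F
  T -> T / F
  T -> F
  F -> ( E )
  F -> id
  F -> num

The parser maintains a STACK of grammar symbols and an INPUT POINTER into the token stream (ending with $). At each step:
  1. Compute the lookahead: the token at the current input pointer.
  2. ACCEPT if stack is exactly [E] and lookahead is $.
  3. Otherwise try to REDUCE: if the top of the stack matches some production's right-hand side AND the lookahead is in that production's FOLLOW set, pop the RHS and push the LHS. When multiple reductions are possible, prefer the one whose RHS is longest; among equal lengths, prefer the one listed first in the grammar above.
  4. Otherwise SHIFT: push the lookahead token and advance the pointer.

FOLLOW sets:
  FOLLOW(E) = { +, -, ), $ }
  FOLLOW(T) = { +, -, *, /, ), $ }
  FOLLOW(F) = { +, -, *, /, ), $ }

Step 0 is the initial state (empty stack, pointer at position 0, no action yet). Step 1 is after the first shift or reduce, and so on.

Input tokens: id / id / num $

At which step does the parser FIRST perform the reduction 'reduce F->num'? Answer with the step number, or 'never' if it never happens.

Step 1: shift id. Stack=[id] ptr=1 lookahead=/ remaining=[/ id / num $]
Step 2: reduce F->id. Stack=[F] ptr=1 lookahead=/ remaining=[/ id / num $]
Step 3: reduce T->F. Stack=[T] ptr=1 lookahead=/ remaining=[/ id / num $]
Step 4: shift /. Stack=[T /] ptr=2 lookahead=id remaining=[id / num $]
Step 5: shift id. Stack=[T / id] ptr=3 lookahead=/ remaining=[/ num $]
Step 6: reduce F->id. Stack=[T / F] ptr=3 lookahead=/ remaining=[/ num $]
Step 7: reduce T->T / F. Stack=[T] ptr=3 lookahead=/ remaining=[/ num $]
Step 8: shift /. Stack=[T /] ptr=4 lookahead=num remaining=[num $]
Step 9: shift num. Stack=[T / num] ptr=5 lookahead=$ remaining=[$]
Step 10: reduce F->num. Stack=[T / F] ptr=5 lookahead=$ remaining=[$]

Answer: 10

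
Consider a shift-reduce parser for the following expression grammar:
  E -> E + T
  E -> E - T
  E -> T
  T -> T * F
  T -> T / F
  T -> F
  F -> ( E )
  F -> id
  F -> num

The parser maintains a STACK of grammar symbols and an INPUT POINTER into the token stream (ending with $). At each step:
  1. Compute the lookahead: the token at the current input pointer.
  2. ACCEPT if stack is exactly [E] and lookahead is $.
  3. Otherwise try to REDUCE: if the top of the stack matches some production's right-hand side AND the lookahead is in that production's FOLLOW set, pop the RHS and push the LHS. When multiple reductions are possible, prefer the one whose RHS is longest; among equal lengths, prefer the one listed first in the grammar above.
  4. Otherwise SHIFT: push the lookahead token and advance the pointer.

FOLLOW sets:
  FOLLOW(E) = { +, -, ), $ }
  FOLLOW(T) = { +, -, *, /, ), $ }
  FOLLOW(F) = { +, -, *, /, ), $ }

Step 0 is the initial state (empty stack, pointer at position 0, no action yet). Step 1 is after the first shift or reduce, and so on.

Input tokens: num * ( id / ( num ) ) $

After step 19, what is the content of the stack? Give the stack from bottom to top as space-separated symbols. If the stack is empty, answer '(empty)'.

Answer: T * ( E )

Derivation:
Step 1: shift num. Stack=[num] ptr=1 lookahead=* remaining=[* ( id / ( num ) ) $]
Step 2: reduce F->num. Stack=[F] ptr=1 lookahead=* remaining=[* ( id / ( num ) ) $]
Step 3: reduce T->F. Stack=[T] ptr=1 lookahead=* remaining=[* ( id / ( num ) ) $]
Step 4: shift *. Stack=[T *] ptr=2 lookahead=( remaining=[( id / ( num ) ) $]
Step 5: shift (. Stack=[T * (] ptr=3 lookahead=id remaining=[id / ( num ) ) $]
Step 6: shift id. Stack=[T * ( id] ptr=4 lookahead=/ remaining=[/ ( num ) ) $]
Step 7: reduce F->id. Stack=[T * ( F] ptr=4 lookahead=/ remaining=[/ ( num ) ) $]
Step 8: reduce T->F. Stack=[T * ( T] ptr=4 lookahead=/ remaining=[/ ( num ) ) $]
Step 9: shift /. Stack=[T * ( T /] ptr=5 lookahead=( remaining=[( num ) ) $]
Step 10: shift (. Stack=[T * ( T / (] ptr=6 lookahead=num remaining=[num ) ) $]
Step 11: shift num. Stack=[T * ( T / ( num] ptr=7 lookahead=) remaining=[) ) $]
Step 12: reduce F->num. Stack=[T * ( T / ( F] ptr=7 lookahead=) remaining=[) ) $]
Step 13: reduce T->F. Stack=[T * ( T / ( T] ptr=7 lookahead=) remaining=[) ) $]
Step 14: reduce E->T. Stack=[T * ( T / ( E] ptr=7 lookahead=) remaining=[) ) $]
Step 15: shift ). Stack=[T * ( T / ( E )] ptr=8 lookahead=) remaining=[) $]
Step 16: reduce F->( E ). Stack=[T * ( T / F] ptr=8 lookahead=) remaining=[) $]
Step 17: reduce T->T / F. Stack=[T * ( T] ptr=8 lookahead=) remaining=[) $]
Step 18: reduce E->T. Stack=[T * ( E] ptr=8 lookahead=) remaining=[) $]
Step 19: shift ). Stack=[T * ( E )] ptr=9 lookahead=$ remaining=[$]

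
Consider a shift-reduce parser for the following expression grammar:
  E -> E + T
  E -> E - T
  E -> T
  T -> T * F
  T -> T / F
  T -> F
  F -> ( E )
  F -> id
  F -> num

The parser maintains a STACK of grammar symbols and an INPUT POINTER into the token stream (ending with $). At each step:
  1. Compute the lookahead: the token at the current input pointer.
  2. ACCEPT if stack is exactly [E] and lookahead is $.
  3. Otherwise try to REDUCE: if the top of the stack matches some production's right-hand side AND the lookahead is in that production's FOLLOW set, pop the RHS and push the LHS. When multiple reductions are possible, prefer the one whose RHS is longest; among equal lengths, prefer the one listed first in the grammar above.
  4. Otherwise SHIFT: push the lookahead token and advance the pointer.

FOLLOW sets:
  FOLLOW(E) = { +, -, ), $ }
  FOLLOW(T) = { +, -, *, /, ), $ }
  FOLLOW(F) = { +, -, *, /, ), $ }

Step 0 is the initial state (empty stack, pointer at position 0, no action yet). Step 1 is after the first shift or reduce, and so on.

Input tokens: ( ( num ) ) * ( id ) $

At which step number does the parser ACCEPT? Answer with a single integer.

Answer: 24

Derivation:
Step 1: shift (. Stack=[(] ptr=1 lookahead=( remaining=[( num ) ) * ( id ) $]
Step 2: shift (. Stack=[( (] ptr=2 lookahead=num remaining=[num ) ) * ( id ) $]
Step 3: shift num. Stack=[( ( num] ptr=3 lookahead=) remaining=[) ) * ( id ) $]
Step 4: reduce F->num. Stack=[( ( F] ptr=3 lookahead=) remaining=[) ) * ( id ) $]
Step 5: reduce T->F. Stack=[( ( T] ptr=3 lookahead=) remaining=[) ) * ( id ) $]
Step 6: reduce E->T. Stack=[( ( E] ptr=3 lookahead=) remaining=[) ) * ( id ) $]
Step 7: shift ). Stack=[( ( E )] ptr=4 lookahead=) remaining=[) * ( id ) $]
Step 8: reduce F->( E ). Stack=[( F] ptr=4 lookahead=) remaining=[) * ( id ) $]
Step 9: reduce T->F. Stack=[( T] ptr=4 lookahead=) remaining=[) * ( id ) $]
Step 10: reduce E->T. Stack=[( E] ptr=4 lookahead=) remaining=[) * ( id ) $]
Step 11: shift ). Stack=[( E )] ptr=5 lookahead=* remaining=[* ( id ) $]
Step 12: reduce F->( E ). Stack=[F] ptr=5 lookahead=* remaining=[* ( id ) $]
Step 13: reduce T->F. Stack=[T] ptr=5 lookahead=* remaining=[* ( id ) $]
Step 14: shift *. Stack=[T *] ptr=6 lookahead=( remaining=[( id ) $]
Step 15: shift (. Stack=[T * (] ptr=7 lookahead=id remaining=[id ) $]
Step 16: shift id. Stack=[T * ( id] ptr=8 lookahead=) remaining=[) $]
Step 17: reduce F->id. Stack=[T * ( F] ptr=8 lookahead=) remaining=[) $]
Step 18: reduce T->F. Stack=[T * ( T] ptr=8 lookahead=) remaining=[) $]
Step 19: reduce E->T. Stack=[T * ( E] ptr=8 lookahead=) remaining=[) $]
Step 20: shift ). Stack=[T * ( E )] ptr=9 lookahead=$ remaining=[$]
Step 21: reduce F->( E ). Stack=[T * F] ptr=9 lookahead=$ remaining=[$]
Step 22: reduce T->T * F. Stack=[T] ptr=9 lookahead=$ remaining=[$]
Step 23: reduce E->T. Stack=[E] ptr=9 lookahead=$ remaining=[$]
Step 24: accept. Stack=[E] ptr=9 lookahead=$ remaining=[$]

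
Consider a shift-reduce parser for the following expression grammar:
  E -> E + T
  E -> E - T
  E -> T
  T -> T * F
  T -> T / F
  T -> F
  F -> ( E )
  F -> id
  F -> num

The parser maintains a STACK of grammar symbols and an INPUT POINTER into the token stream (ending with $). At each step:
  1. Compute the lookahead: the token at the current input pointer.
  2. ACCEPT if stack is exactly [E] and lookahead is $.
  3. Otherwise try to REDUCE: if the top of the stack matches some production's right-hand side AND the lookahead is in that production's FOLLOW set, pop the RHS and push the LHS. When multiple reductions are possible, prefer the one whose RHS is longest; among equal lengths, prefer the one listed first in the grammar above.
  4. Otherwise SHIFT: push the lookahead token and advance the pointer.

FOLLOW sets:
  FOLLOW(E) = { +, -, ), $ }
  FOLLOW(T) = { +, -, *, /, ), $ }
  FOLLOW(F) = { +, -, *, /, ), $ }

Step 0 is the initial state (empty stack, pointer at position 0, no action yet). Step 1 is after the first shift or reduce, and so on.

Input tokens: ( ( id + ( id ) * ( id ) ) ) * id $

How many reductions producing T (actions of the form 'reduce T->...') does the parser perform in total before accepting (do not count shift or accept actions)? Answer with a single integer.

Answer: 8

Derivation:
Step 1: shift (. Stack=[(] ptr=1 lookahead=( remaining=[( id + ( id ) * ( id ) ) ) * id $]
Step 2: shift (. Stack=[( (] ptr=2 lookahead=id remaining=[id + ( id ) * ( id ) ) ) * id $]
Step 3: shift id. Stack=[( ( id] ptr=3 lookahead=+ remaining=[+ ( id ) * ( id ) ) ) * id $]
Step 4: reduce F->id. Stack=[( ( F] ptr=3 lookahead=+ remaining=[+ ( id ) * ( id ) ) ) * id $]
Step 5: reduce T->F. Stack=[( ( T] ptr=3 lookahead=+ remaining=[+ ( id ) * ( id ) ) ) * id $]
Step 6: reduce E->T. Stack=[( ( E] ptr=3 lookahead=+ remaining=[+ ( id ) * ( id ) ) ) * id $]
Step 7: shift +. Stack=[( ( E +] ptr=4 lookahead=( remaining=[( id ) * ( id ) ) ) * id $]
Step 8: shift (. Stack=[( ( E + (] ptr=5 lookahead=id remaining=[id ) * ( id ) ) ) * id $]
Step 9: shift id. Stack=[( ( E + ( id] ptr=6 lookahead=) remaining=[) * ( id ) ) ) * id $]
Step 10: reduce F->id. Stack=[( ( E + ( F] ptr=6 lookahead=) remaining=[) * ( id ) ) ) * id $]
Step 11: reduce T->F. Stack=[( ( E + ( T] ptr=6 lookahead=) remaining=[) * ( id ) ) ) * id $]
Step 12: reduce E->T. Stack=[( ( E + ( E] ptr=6 lookahead=) remaining=[) * ( id ) ) ) * id $]
Step 13: shift ). Stack=[( ( E + ( E )] ptr=7 lookahead=* remaining=[* ( id ) ) ) * id $]
Step 14: reduce F->( E ). Stack=[( ( E + F] ptr=7 lookahead=* remaining=[* ( id ) ) ) * id $]
Step 15: reduce T->F. Stack=[( ( E + T] ptr=7 lookahead=* remaining=[* ( id ) ) ) * id $]
Step 16: shift *. Stack=[( ( E + T *] ptr=8 lookahead=( remaining=[( id ) ) ) * id $]
Step 17: shift (. Stack=[( ( E + T * (] ptr=9 lookahead=id remaining=[id ) ) ) * id $]
Step 18: shift id. Stack=[( ( E + T * ( id] ptr=10 lookahead=) remaining=[) ) ) * id $]
Step 19: reduce F->id. Stack=[( ( E + T * ( F] ptr=10 lookahead=) remaining=[) ) ) * id $]
Step 20: reduce T->F. Stack=[( ( E + T * ( T] ptr=10 lookahead=) remaining=[) ) ) * id $]
Step 21: reduce E->T. Stack=[( ( E + T * ( E] ptr=10 lookahead=) remaining=[) ) ) * id $]
Step 22: shift ). Stack=[( ( E + T * ( E )] ptr=11 lookahead=) remaining=[) ) * id $]
Step 23: reduce F->( E ). Stack=[( ( E + T * F] ptr=11 lookahead=) remaining=[) ) * id $]
Step 24: reduce T->T * F. Stack=[( ( E + T] ptr=11 lookahead=) remaining=[) ) * id $]
Step 25: reduce E->E + T. Stack=[( ( E] ptr=11 lookahead=) remaining=[) ) * id $]
Step 26: shift ). Stack=[( ( E )] ptr=12 lookahead=) remaining=[) * id $]
Step 27: reduce F->( E ). Stack=[( F] ptr=12 lookahead=) remaining=[) * id $]
Step 28: reduce T->F. Stack=[( T] ptr=12 lookahead=) remaining=[) * id $]
Step 29: reduce E->T. Stack=[( E] ptr=12 lookahead=) remaining=[) * id $]
Step 30: shift ). Stack=[( E )] ptr=13 lookahead=* remaining=[* id $]
Step 31: reduce F->( E ). Stack=[F] ptr=13 lookahead=* remaining=[* id $]
Step 32: reduce T->F. Stack=[T] ptr=13 lookahead=* remaining=[* id $]
Step 33: shift *. Stack=[T *] ptr=14 lookahead=id remaining=[id $]
Step 34: shift id. Stack=[T * id] ptr=15 lookahead=$ remaining=[$]
Step 35: reduce F->id. Stack=[T * F] ptr=15 lookahead=$ remaining=[$]
Step 36: reduce T->T * F. Stack=[T] ptr=15 lookahead=$ remaining=[$]
Step 37: reduce E->T. Stack=[E] ptr=15 lookahead=$ remaining=[$]
Step 38: accept. Stack=[E] ptr=15 lookahead=$ remaining=[$]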